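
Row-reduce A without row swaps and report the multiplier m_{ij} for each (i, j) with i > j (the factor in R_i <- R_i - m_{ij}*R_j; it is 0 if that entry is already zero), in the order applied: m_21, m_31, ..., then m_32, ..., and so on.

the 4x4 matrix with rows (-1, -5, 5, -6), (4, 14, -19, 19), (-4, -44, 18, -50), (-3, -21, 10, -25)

multipliers: -4, 4, 3, 4, 1, 1

Forward elimination:
R2 <- R2 - (-4)*R1:  [  0  -6   1  -5 ]
R3 <- R3 - (4)*R1:  [   0  -24   -2  -26 ]
R4 <- R4 - (3)*R1:  [  0  -6  -5  -7 ]
R3 <- R3 - (4)*R2:  [  0   0  -6  -6 ]
R4 <- R4 - (1)*R2:  [  0   0  -6  -2 ]
R4 <- R4 - (1)*R3:  [ 0  0  0  4 ]
Multipliers (in order of application): m_{21} = -4, m_{31} = 4, m_{41} = 3, m_{32} = 4, m_{42} = 1, m_{43} = 1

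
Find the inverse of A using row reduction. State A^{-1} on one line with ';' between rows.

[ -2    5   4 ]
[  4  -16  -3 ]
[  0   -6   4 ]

inverse = [41/6 11/3 -49/12; 4/3 2/3 -5/6; 2 1 -1]

Gauss-Jordan on [A | I]:
R1 <- (1/-2)*R1:  [    1  -5/2    -2  |  -1/2     0     0 ]
R2 <- R2 - (4)*R1:  [  0  -6   5  |   2   1   0 ]
R2 <- (1/-6)*R2:  [    0     1  -5/6  |  -1/3  -1/6     0 ]
R1 <- R1 - (-5/2)*R2:  [      1       0  -49/12  |    -4/3   -5/12       0 ]
R3 <- R3 - (-6)*R2:  [  0   0  -1  |  -2  -1   1 ]
R3 <- (1/-1)*R3:  [  0   0   1  |   2   1  -1 ]
R1 <- R1 - (-49/12)*R3:  [      1       0       0  |    41/6    11/3  -49/12 ]
R2 <- R2 - (-5/6)*R3:  [    0     1     0  |   4/3   2/3  -5/6 ]
Right block of [I | A^{-1}] is the inverse:
[ 41/6  11/3  -49/12 ]
[  4/3   2/3    -5/6 ]
[    2     1      -1 ]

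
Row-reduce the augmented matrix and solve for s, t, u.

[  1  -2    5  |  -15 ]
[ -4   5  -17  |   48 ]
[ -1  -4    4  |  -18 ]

(2, 1, -3)

Forward elimination on [A|b]:
R2 <- R2 - (-4)*R1:  [   0   -3    3  -12 ]
R3 <- R3 - (-1)*R1:  [   0   -6    9  -33 ]
R3 <- R3 - (2)*R2:  [  0   0   3  -9 ]
Row echelon form:
[ 1  -2  5  |  -15 ]
[ 0  -3  3  |  -12 ]
[ 0   0  3  |   -9 ]
Back-substitution:
u = (-9) / 3 = -3
t = (-12 - (3)*(-3)) / -3 = 1
s = (-15 - (-2)*(1) - (5)*(-3)) / 1 = 2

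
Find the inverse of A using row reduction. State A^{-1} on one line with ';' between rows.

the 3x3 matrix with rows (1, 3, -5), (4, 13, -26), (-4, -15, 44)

Gauss-Jordan on [A | I]:
R2 <- R2 - (4)*R1:  [  0   1  -6  |  -4   1   0 ]
R3 <- R3 - (-4)*R1:  [  0  -3  24  |   4   0   1 ]
R1 <- R1 - (3)*R2:  [  1   0  13  |  13  -3   0 ]
R3 <- R3 - (-3)*R2:  [  0   0   6  |  -8   3   1 ]
R3 <- (1/6)*R3:  [    0     0     1  |  -4/3   1/2   1/6 ]
R1 <- R1 - (13)*R3:  [     1      0      0  |   91/3  -19/2  -13/6 ]
R2 <- R2 - (-6)*R3:  [   0    1    0  |  -12    4    1 ]
Right block of [I | A^{-1}] is the inverse:
[ 91/3  -19/2  -13/6 ]
[  -12      4      1 ]
[ -4/3    1/2    1/6 ]

inverse = [91/3 -19/2 -13/6; -12 4 1; -4/3 1/2 1/6]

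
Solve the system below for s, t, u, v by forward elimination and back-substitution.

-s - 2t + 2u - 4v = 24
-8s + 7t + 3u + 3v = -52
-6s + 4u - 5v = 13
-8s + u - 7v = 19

Forward elimination on [A|b]:
R2 <- R2 - (8)*R1:  [    0    23   -13    35  -244 ]
R3 <- R3 - (6)*R1:  [    0    12    -8    19  -131 ]
R4 <- R4 - (8)*R1:  [    0    16   -15    25  -173 ]
R3 <- R3 - (12/23)*R2:  [      0       0  -28/23   17/23  -85/23 ]
R4 <- R4 - (16/23)*R2:  [       0        0  -137/23    15/23   -75/23 ]
R4 <- R4 - (137/28)*R3:  [      0       0       0  -83/28  415/28 ]
Row echelon form:
[ -1  -2       2      -4  |      24 ]
[  0  23     -13      35  |    -244 ]
[  0   0  -28/23   17/23  |  -85/23 ]
[  0   0       0  -83/28  |  415/28 ]
Back-substitution:
v = (415/28) / (-83/28) = -5
u = (-85/23 - (17/23)*(-5)) / (-28/23) = 0
t = (-244 - (-13)*(0) - (35)*(-5)) / 23 = -3
s = (24 - (-2)*(-3) - (2)*(0) - (-4)*(-5)) / -1 = 2

(2, -3, 0, -5)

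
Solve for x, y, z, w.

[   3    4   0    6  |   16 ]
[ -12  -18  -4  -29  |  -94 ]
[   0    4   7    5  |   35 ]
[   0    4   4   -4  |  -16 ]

(4, -5, 5, 4)

Forward elimination on [A|b]:
R2 <- R2 - (-4)*R1:  [   0   -2   -4   -5  -30 ]
R3 <- R3 - (-2)*R2:  [   0    0   -1   -5  -25 ]
R4 <- R4 - (-2)*R2:  [   0    0   -4  -14  -76 ]
R4 <- R4 - (4)*R3:  [  0   0   0   6  24 ]
Row echelon form:
[ 3   4   0   6  |   16 ]
[ 0  -2  -4  -5  |  -30 ]
[ 0   0  -1  -5  |  -25 ]
[ 0   0   0   6  |   24 ]
Back-substitution:
w = (24) / 6 = 4
z = (-25 - (-5)*(4)) / -1 = 5
y = (-30 - (-4)*(5) - (-5)*(4)) / -2 = -5
x = (16 - (4)*(-5) - (6)*(4)) / 3 = 4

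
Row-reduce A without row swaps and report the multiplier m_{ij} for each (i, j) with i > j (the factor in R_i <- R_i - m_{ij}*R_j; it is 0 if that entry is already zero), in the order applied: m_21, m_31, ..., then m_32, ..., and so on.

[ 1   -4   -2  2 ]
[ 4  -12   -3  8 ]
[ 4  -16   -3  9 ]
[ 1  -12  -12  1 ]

multipliers: 4, 4, 1, 0, -2, 0

Forward elimination:
R2 <- R2 - (4)*R1:  [ 0  4  5  0 ]
R3 <- R3 - (4)*R1:  [ 0  0  5  1 ]
R4 <- R4 - (1)*R1:  [   0   -8  -10   -1 ]
R3: entry in column 2 is already 0 -> m_{32} = 0 (no row operation needed)
R4 <- R4 - (-2)*R2:  [  0   0   0  -1 ]
R4: entry in column 3 is already 0 -> m_{43} = 0 (no row operation needed)
Multipliers (in order of application): m_{21} = 4, m_{31} = 4, m_{41} = 1, m_{32} = 0, m_{42} = -2, m_{43} = 0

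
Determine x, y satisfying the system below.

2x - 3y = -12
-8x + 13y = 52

(0, 4)

Forward elimination on [A|b]:
R2 <- R2 - (-4)*R1:  [ 0  1  4 ]
Row echelon form:
[ 2  -3  |  -12 ]
[ 0   1  |    4 ]
Back-substitution:
y = (4) / 1 = 4
x = (-12 - (-3)*(4)) / 2 = 0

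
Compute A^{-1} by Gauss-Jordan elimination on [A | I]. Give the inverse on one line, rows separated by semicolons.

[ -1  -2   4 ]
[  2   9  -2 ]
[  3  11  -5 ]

inverse = [23/5 -34/5 32/5; -4/5 7/5 -6/5; 1 -1 1]

Gauss-Jordan on [A | I]:
R1 <- (1/-1)*R1:  [  1   2  -4  |  -1   0   0 ]
R2 <- R2 - (2)*R1:  [ 0  5  6  |  2  1  0 ]
R3 <- R3 - (3)*R1:  [ 0  5  7  |  3  0  1 ]
R2 <- (1/5)*R2:  [   0    1  6/5  |  2/5  1/5    0 ]
R1 <- R1 - (2)*R2:  [     1      0  -32/5  |   -9/5   -2/5      0 ]
R3 <- R3 - (5)*R2:  [  0   0   1  |   1  -1   1 ]
R1 <- R1 - (-32/5)*R3:  [     1      0      0  |   23/5  -34/5   32/5 ]
R2 <- R2 - (6/5)*R3:  [    0     1     0  |  -4/5   7/5  -6/5 ]
Right block of [I | A^{-1}] is the inverse:
[ 23/5  -34/5  32/5 ]
[ -4/5    7/5  -6/5 ]
[    1     -1     1 ]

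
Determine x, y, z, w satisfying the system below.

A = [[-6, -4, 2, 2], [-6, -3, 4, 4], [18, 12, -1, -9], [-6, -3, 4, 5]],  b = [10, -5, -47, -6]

(0, -5, -4, -1)

Forward elimination on [A|b]:
R2 <- R2 - (1)*R1:  [   0    1    2    2  -15 ]
R3 <- R3 - (-3)*R1:  [   0    0    5   -3  -17 ]
R4 <- R4 - (1)*R1:  [   0    1    2    3  -16 ]
R4 <- R4 - (1)*R2:  [  0   0   0   1  -1 ]
Row echelon form:
[ -6  -4  2   2  |   10 ]
[  0   1  2   2  |  -15 ]
[  0   0  5  -3  |  -17 ]
[  0   0  0   1  |   -1 ]
Back-substitution:
w = (-1) / 1 = -1
z = (-17 - (-3)*(-1)) / 5 = -4
y = (-15 - (2)*(-4) - (2)*(-1)) / 1 = -5
x = (10 - (-4)*(-5) - (2)*(-4) - (2)*(-1)) / -6 = 0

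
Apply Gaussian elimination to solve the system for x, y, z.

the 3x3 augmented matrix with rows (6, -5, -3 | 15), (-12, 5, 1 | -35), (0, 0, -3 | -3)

(3, 0, 1)

Forward elimination on [A|b]:
R2 <- R2 - (-2)*R1:  [  0  -5  -5  -5 ]
Row echelon form:
[ 6  -5  -3  |  15 ]
[ 0  -5  -5  |  -5 ]
[ 0   0  -3  |  -3 ]
Back-substitution:
z = (-3) / -3 = 1
y = (-5 - (-5)*(1)) / -5 = 0
x = (15 - (-5)*(0) - (-3)*(1)) / 6 = 3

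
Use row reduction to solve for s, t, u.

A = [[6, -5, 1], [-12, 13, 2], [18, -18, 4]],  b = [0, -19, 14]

(-4, -5, -1)

Forward elimination on [A|b]:
R2 <- R2 - (-2)*R1:  [   0    3    4  -19 ]
R3 <- R3 - (3)*R1:  [  0  -3   1  14 ]
R3 <- R3 - (-1)*R2:  [  0   0   5  -5 ]
Row echelon form:
[ 6  -5  1  |    0 ]
[ 0   3  4  |  -19 ]
[ 0   0  5  |   -5 ]
Back-substitution:
u = (-5) / 5 = -1
t = (-19 - (4)*(-1)) / 3 = -5
s = (0 - (-5)*(-5) - (1)*(-1)) / 6 = -4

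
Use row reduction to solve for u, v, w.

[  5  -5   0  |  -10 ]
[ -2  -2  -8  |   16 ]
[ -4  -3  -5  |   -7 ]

(3, 5, -4)

Forward elimination on [A|b]:
R2 <- R2 - (-2/5)*R1:  [  0  -4  -8  12 ]
R3 <- R3 - (-4/5)*R1:  [   0   -7   -5  -15 ]
R3 <- R3 - (7/4)*R2:  [   0    0    9  -36 ]
Row echelon form:
[ 5  -5   0  |  -10 ]
[ 0  -4  -8  |   12 ]
[ 0   0   9  |  -36 ]
Back-substitution:
w = (-36) / 9 = -4
v = (12 - (-8)*(-4)) / -4 = 5
u = (-10 - (-5)*(5)) / 5 = 3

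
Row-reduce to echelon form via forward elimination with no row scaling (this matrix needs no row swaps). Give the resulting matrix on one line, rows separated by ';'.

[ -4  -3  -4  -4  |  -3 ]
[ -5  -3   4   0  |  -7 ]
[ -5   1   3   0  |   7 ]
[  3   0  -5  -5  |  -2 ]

Forward elimination:
R2 <- R2 - (5/4)*R1:  [     0    3/4      9      5  -13/4 ]
R3 <- R3 - (5/4)*R1:  [    0  19/4     8     5  43/4 ]
R4 <- R4 - (-3/4)*R1:  [     0   -9/4     -8     -8  -17/4 ]
R3 <- R3 - (19/3)*R2:  [     0      0    -49  -80/3   94/3 ]
R4 <- R4 - (-3)*R2:  [   0    0   19    7  -14 ]
R4 <- R4 - (-19/49)*R3:  [        0         0         0  -491/147  -272/147 ]
Row echelon form:
[ -4   -3   -4        -4  |        -3 ]
[  0  3/4    9         5  |     -13/4 ]
[  0    0  -49     -80/3  |      94/3 ]
[  0    0    0  -491/147  |  -272/147 ]

REF = [-4 -3 -4 -4 -3; 0 3/4 9 5 -13/4; 0 0 -49 -80/3 94/3; 0 0 0 -491/147 -272/147]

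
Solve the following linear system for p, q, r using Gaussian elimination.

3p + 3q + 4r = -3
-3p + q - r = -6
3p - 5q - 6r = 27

(3, 0, -3)

Forward elimination on [A|b]:
R2 <- R2 - (-1)*R1:  [  0   4   3  -9 ]
R3 <- R3 - (1)*R1:  [   0   -8  -10   30 ]
R3 <- R3 - (-2)*R2:  [  0   0  -4  12 ]
Row echelon form:
[ 3  3   4  |  -3 ]
[ 0  4   3  |  -9 ]
[ 0  0  -4  |  12 ]
Back-substitution:
r = (12) / -4 = -3
q = (-9 - (3)*(-3)) / 4 = 0
p = (-3 - (3)*(0) - (4)*(-3)) / 3 = 3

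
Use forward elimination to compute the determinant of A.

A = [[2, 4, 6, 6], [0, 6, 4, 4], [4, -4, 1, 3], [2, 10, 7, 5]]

det(A) = 144

Forward elimination:
R3 <- R3 - (2)*R1:  [   0  -12  -11   -9 ]
R4 <- R4 - (1)*R1:  [  0   6   1  -1 ]
R3 <- R3 - (-2)*R2:  [  0   0  -3  -1 ]
R4 <- R4 - (1)*R2:  [  0   0  -3  -5 ]
R4 <- R4 - (1)*R3:  [  0   0   0  -4 ]
Upper-triangular form:
[ 2  4   6   6 ]
[ 0  6   4   4 ]
[ 0  0  -3  -1 ]
[ 0  0   0  -4 ]
det(A) = (-1)^0 * (2) * (6) * (-3) * (-4) = 144  (0 row swaps -> sign +1)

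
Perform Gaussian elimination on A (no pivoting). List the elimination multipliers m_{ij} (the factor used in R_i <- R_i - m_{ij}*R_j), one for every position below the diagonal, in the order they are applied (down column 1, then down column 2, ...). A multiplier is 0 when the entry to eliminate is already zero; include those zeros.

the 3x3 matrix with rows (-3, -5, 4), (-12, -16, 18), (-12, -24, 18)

Forward elimination:
R2 <- R2 - (4)*R1:  [ 0  4  2 ]
R3 <- R3 - (4)*R1:  [  0  -4   2 ]
R3 <- R3 - (-1)*R2:  [ 0  0  4 ]
Multipliers (in order of application): m_{21} = 4, m_{31} = 4, m_{32} = -1

multipliers: 4, 4, -1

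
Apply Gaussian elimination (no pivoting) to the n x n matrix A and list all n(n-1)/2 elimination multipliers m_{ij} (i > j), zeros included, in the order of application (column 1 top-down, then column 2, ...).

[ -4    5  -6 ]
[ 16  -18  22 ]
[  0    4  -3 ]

Forward elimination:
R2 <- R2 - (-4)*R1:  [  0   2  -2 ]
R3: entry in column 1 is already 0 -> m_{31} = 0 (no row operation needed)
R3 <- R3 - (2)*R2:  [ 0  0  1 ]
Multipliers (in order of application): m_{21} = -4, m_{31} = 0, m_{32} = 2

multipliers: -4, 0, 2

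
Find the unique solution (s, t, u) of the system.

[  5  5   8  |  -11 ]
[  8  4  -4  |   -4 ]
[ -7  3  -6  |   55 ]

(-4, 5, -2)

Forward elimination on [A|b]:
R2 <- R2 - (8/5)*R1:  [     0     -4  -84/5   68/5 ]
R3 <- R3 - (-7/5)*R1:  [     0     10   26/5  198/5 ]
R3 <- R3 - (-5/2)*R2:  [      0       0  -184/5   368/5 ]
Row echelon form:
[ 5   5       8  |    -11 ]
[ 0  -4   -84/5  |   68/5 ]
[ 0   0  -184/5  |  368/5 ]
Back-substitution:
u = (368/5) / (-184/5) = -2
t = (68/5 - (-84/5)*(-2)) / -4 = 5
s = (-11 - (5)*(5) - (8)*(-2)) / 5 = -4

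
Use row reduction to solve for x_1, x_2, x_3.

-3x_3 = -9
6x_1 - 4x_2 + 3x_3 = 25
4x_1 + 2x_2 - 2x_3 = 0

Forward elimination on [A|b]:
R1 <-> R2   (pivot in column 1 was zero)
[ 6  -4   3  25 ]
[ 0   0  -3  -9 ]
[ 4   2  -2   0 ]
R3 <- R3 - (2/3)*R1:  [     0   14/3     -4  -50/3 ]
R2 <-> R3   (pivot in column 2 was zero)
[ 6    -4   3     25 ]
[ 0  14/3  -4  -50/3 ]
[ 0     0  -3     -9 ]
Row echelon form:
[ 6    -4   3  |     25 ]
[ 0  14/3  -4  |  -50/3 ]
[ 0     0  -3  |     -9 ]
Back-substitution:
x_3 = (-9) / -3 = 3
x_2 = (-50/3 - (-4)*(3)) / (14/3) = -1
x_1 = (25 - (-4)*(-1) - (3)*(3)) / 6 = 2

(2, -1, 3)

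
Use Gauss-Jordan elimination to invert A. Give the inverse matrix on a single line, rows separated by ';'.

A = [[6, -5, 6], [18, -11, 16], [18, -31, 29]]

Gauss-Jordan on [A | I]:
R1 <- (1/6)*R1:  [    1  -5/6     1  |   1/6     0     0 ]
R2 <- R2 - (18)*R1:  [  0   4  -2  |  -3   1   0 ]
R3 <- R3 - (18)*R1:  [   0  -16   11  |   -3    0    1 ]
R2 <- (1/4)*R2:  [    0     1  -1/2  |  -3/4   1/4     0 ]
R1 <- R1 - (-5/6)*R2:  [      1       0    7/12  |  -11/24    5/24       0 ]
R3 <- R3 - (-16)*R2:  [   0    0    3  |  -15    4    1 ]
R3 <- (1/3)*R3:  [   0    0    1  |   -5  4/3  1/3 ]
R1 <- R1 - (7/12)*R3:  [      1       0       0  |   59/24  -41/72   -7/36 ]
R2 <- R2 - (-1/2)*R3:  [     0      1      0  |  -13/4  11/12    1/6 ]
Right block of [I | A^{-1}] is the inverse:
[ 59/24  -41/72  -7/36 ]
[ -13/4   11/12    1/6 ]
[    -5     4/3    1/3 ]

inverse = [59/24 -41/72 -7/36; -13/4 11/12 1/6; -5 4/3 1/3]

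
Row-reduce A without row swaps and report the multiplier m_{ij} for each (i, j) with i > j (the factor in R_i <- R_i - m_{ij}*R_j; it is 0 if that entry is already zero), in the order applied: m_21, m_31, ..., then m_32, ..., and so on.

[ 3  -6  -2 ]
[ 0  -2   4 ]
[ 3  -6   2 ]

multipliers: 0, 1, 0

Forward elimination:
R2: entry in column 1 is already 0 -> m_{21} = 0 (no row operation needed)
R3 <- R3 - (1)*R1:  [ 0  0  4 ]
R3: entry in column 2 is already 0 -> m_{32} = 0 (no row operation needed)
Multipliers (in order of application): m_{21} = 0, m_{31} = 1, m_{32} = 0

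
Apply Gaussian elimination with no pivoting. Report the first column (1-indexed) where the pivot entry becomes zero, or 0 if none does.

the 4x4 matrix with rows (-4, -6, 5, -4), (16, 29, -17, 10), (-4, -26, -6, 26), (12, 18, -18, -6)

Naive forward elimination:
R2 <- R2 - (-4)*R1:  [  0   5   3  -6 ]
R3 <- R3 - (1)*R1:  [   0  -20  -11   30 ]
R4 <- R4 - (-3)*R1:  [   0    0   -3  -18 ]
R3 <- R3 - (-4)*R2:  [ 0  0  1  6 ]
R4 <- R4 - (-3)*R3:  [ 0  0  0  0 ]
Matrix at this point:
[ -4  -6  5  -4 ]
[  0   5  3  -6 ]
[  0   0  1   6 ]
[  0   0  0   0 ]
Pivot entry (4,4) in the last row is zero and there are no rows below to swap with -> zero pivot in column 4 (A is singular).

first zero-pivot column = 4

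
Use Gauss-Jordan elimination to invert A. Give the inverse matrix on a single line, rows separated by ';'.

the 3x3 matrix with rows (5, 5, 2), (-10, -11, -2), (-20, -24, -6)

inverse = [3/5 -3/5 2/5; -2/3 1/3 -1/3; 2/3 2/3 -1/6]

Gauss-Jordan on [A | I]:
R1 <- (1/5)*R1:  [   1    1  2/5  |  1/5    0    0 ]
R2 <- R2 - (-10)*R1:  [  0  -1   2  |   2   1   0 ]
R3 <- R3 - (-20)*R1:  [  0  -4   2  |   4   0   1 ]
R2 <- (1/-1)*R2:  [  0   1  -2  |  -2  -1   0 ]
R1 <- R1 - (1)*R2:  [    1     0  12/5  |  11/5     1     0 ]
R3 <- R3 - (-4)*R2:  [  0   0  -6  |  -4  -4   1 ]
R3 <- (1/-6)*R3:  [    0     0     1  |   2/3   2/3  -1/6 ]
R1 <- R1 - (12/5)*R3:  [    1     0     0  |   3/5  -3/5   2/5 ]
R2 <- R2 - (-2)*R3:  [    0     1     0  |  -2/3   1/3  -1/3 ]
Right block of [I | A^{-1}] is the inverse:
[  3/5  -3/5   2/5 ]
[ -2/3   1/3  -1/3 ]
[  2/3   2/3  -1/6 ]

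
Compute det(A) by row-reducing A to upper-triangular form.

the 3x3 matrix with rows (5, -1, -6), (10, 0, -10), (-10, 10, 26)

det(A) = 60

Forward elimination:
R2 <- R2 - (2)*R1:  [ 0  2  2 ]
R3 <- R3 - (-2)*R1:  [  0   8  14 ]
R3 <- R3 - (4)*R2:  [ 0  0  6 ]
Upper-triangular form:
[ 5  -1  -6 ]
[ 0   2   2 ]
[ 0   0   6 ]
det(A) = (-1)^0 * (5) * (2) * (6) = 60  (0 row swaps -> sign +1)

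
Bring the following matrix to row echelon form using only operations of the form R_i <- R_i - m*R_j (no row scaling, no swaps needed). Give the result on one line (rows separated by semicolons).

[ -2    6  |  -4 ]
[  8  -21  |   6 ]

Forward elimination:
R2 <- R2 - (-4)*R1:  [   0    3  -10 ]
Row echelon form:
[ -2  6  |   -4 ]
[  0  3  |  -10 ]

REF = [-2 6 -4; 0 3 -10]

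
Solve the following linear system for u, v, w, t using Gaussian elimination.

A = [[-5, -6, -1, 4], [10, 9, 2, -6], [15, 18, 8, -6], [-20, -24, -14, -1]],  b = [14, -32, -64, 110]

(-4, 0, -2, -2)

Forward elimination on [A|b]:
R2 <- R2 - (-2)*R1:  [  0  -3   0   2  -4 ]
R3 <- R3 - (-3)*R1:  [   0    0    5    6  -22 ]
R4 <- R4 - (4)*R1:  [   0    0  -10  -17   54 ]
R4 <- R4 - (-2)*R3:  [  0   0   0  -5  10 ]
Row echelon form:
[ -5  -6  -1   4  |   14 ]
[  0  -3   0   2  |   -4 ]
[  0   0   5   6  |  -22 ]
[  0   0   0  -5  |   10 ]
Back-substitution:
t = (10) / -5 = -2
w = (-22 - (6)*(-2)) / 5 = -2
v = (-4 - (2)*(-2)) / -3 = 0
u = (14 - (-6)*(0) - (-1)*(-2) - (4)*(-2)) / -5 = -4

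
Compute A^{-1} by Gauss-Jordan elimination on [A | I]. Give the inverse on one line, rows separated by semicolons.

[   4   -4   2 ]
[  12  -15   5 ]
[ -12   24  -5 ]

Gauss-Jordan on [A | I]:
R1 <- (1/4)*R1:  [   1   -1  1/2  |  1/4    0    0 ]
R2 <- R2 - (12)*R1:  [  0  -3  -1  |  -3   1   0 ]
R3 <- R3 - (-12)*R1:  [  0  12   1  |   3   0   1 ]
R2 <- (1/-3)*R2:  [    0     1   1/3  |     1  -1/3     0 ]
R1 <- R1 - (-1)*R2:  [    1     0   5/6  |   5/4  -1/3     0 ]
R3 <- R3 - (12)*R2:  [  0   0  -3  |  -9   4   1 ]
R3 <- (1/-3)*R3:  [    0     0     1  |     3  -4/3  -1/3 ]
R1 <- R1 - (5/6)*R3:  [    1     0     0  |  -5/4   7/9  5/18 ]
R2 <- R2 - (1/3)*R3:  [   0    1    0  |    0  1/9  1/9 ]
Right block of [I | A^{-1}] is the inverse:
[ -5/4   7/9  5/18 ]
[    0   1/9   1/9 ]
[    3  -4/3  -1/3 ]

inverse = [-5/4 7/9 5/18; 0 1/9 1/9; 3 -4/3 -1/3]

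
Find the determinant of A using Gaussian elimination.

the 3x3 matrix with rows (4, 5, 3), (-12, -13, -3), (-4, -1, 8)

det(A) = -8

Forward elimination:
R2 <- R2 - (-3)*R1:  [ 0  2  6 ]
R3 <- R3 - (-1)*R1:  [  0   4  11 ]
R3 <- R3 - (2)*R2:  [  0   0  -1 ]
Upper-triangular form:
[ 4  5   3 ]
[ 0  2   6 ]
[ 0  0  -1 ]
det(A) = (-1)^0 * (4) * (2) * (-1) = -8  (0 row swaps -> sign +1)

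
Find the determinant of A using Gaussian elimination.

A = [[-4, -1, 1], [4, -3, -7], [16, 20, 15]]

det(A) = -80

Forward elimination:
R2 <- R2 - (-1)*R1:  [  0  -4  -6 ]
R3 <- R3 - (-4)*R1:  [  0  16  19 ]
R3 <- R3 - (-4)*R2:  [  0   0  -5 ]
Upper-triangular form:
[ -4  -1   1 ]
[  0  -4  -6 ]
[  0   0  -5 ]
det(A) = (-1)^0 * (-4) * (-4) * (-5) = -80  (0 row swaps -> sign +1)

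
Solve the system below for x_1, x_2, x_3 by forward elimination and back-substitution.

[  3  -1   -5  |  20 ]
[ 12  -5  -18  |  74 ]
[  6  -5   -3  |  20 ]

(4, 2, -2)

Forward elimination on [A|b]:
R2 <- R2 - (4)*R1:  [  0  -1   2  -6 ]
R3 <- R3 - (2)*R1:  [   0   -3    7  -20 ]
R3 <- R3 - (3)*R2:  [  0   0   1  -2 ]
Row echelon form:
[ 3  -1  -5  |  20 ]
[ 0  -1   2  |  -6 ]
[ 0   0   1  |  -2 ]
Back-substitution:
x_3 = (-2) / 1 = -2
x_2 = (-6 - (2)*(-2)) / -1 = 2
x_1 = (20 - (-1)*(2) - (-5)*(-2)) / 3 = 4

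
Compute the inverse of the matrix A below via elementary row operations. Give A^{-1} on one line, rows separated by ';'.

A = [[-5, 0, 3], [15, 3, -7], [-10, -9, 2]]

Gauss-Jordan on [A | I]:
R1 <- (1/-5)*R1:  [    1     0  -3/5  |  -1/5     0     0 ]
R2 <- R2 - (15)*R1:  [ 0  3  2  |  3  1  0 ]
R3 <- R3 - (-10)*R1:  [  0  -9  -4  |  -2   0   1 ]
R2 <- (1/3)*R2:  [   0    1  2/3  |    1  1/3    0 ]
R3 <- R3 - (-9)*R2:  [ 0  0  2  |  7  3  1 ]
R3 <- (1/2)*R3:  [   0    0    1  |  7/2  3/2  1/2 ]
R1 <- R1 - (-3/5)*R3:  [     1      0      0  |  19/10   9/10   3/10 ]
R2 <- R2 - (2/3)*R3:  [    0     1     0  |  -4/3  -2/3  -1/3 ]
Right block of [I | A^{-1}] is the inverse:
[ 19/10  9/10  3/10 ]
[  -4/3  -2/3  -1/3 ]
[   7/2   3/2   1/2 ]

inverse = [19/10 9/10 3/10; -4/3 -2/3 -1/3; 7/2 3/2 1/2]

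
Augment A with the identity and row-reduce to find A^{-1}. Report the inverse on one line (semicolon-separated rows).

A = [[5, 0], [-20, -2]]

Gauss-Jordan on [A | I]:
R1 <- (1/5)*R1:  [   1    0  |  1/5    0 ]
R2 <- R2 - (-20)*R1:  [  0  -2  |   4   1 ]
R2 <- (1/-2)*R2:  [    0     1  |    -2  -1/2 ]
Right block of [I | A^{-1}] is the inverse:
[ 1/5     0 ]
[  -2  -1/2 ]

inverse = [1/5 0; -2 -1/2]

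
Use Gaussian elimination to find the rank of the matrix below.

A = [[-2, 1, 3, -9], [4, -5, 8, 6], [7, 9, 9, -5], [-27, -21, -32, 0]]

rank(A) = 3

Row reduction:
R2 <- R2 - (-2)*R1:  [   0   -3   14  -12 ]
R3 <- R3 - (-7/2)*R1:  [     0   25/2   39/2  -73/2 ]
R4 <- R4 - (27/2)*R1:  [      0   -69/2  -145/2   243/2 ]
R3 <- R3 - (-25/6)*R2:  [      0       0   467/6  -173/2 ]
R4 <- R4 - (23/2)*R2:  [      0       0  -467/2   519/2 ]
R4 <- R4 - (-3)*R3:  [ 0  0  0  0 ]
Row echelon form:
[ -2   1      3      -9 ]
[  0  -3     14     -12 ]
[  0   0  467/6  -173/2 ]
[  0   0      0       0 ]
Nonzero rows / pivot columns: 3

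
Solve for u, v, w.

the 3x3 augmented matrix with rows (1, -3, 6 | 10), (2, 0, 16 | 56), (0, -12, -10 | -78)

Forward elimination on [A|b]:
R2 <- R2 - (2)*R1:  [  0   6   4  36 ]
R3 <- R3 - (-2)*R2:  [  0   0  -2  -6 ]
Row echelon form:
[ 1  -3   6  |  10 ]
[ 0   6   4  |  36 ]
[ 0   0  -2  |  -6 ]
Back-substitution:
w = (-6) / -2 = 3
v = (36 - (4)*(3)) / 6 = 4
u = (10 - (-3)*(4) - (6)*(3)) / 1 = 4

(4, 4, 3)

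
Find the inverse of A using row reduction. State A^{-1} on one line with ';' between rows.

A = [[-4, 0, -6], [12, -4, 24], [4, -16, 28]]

Gauss-Jordan on [A | I]:
R1 <- (1/-4)*R1:  [    1     0   3/2  |  -1/4     0     0 ]
R2 <- R2 - (12)*R1:  [  0  -4   6  |   3   1   0 ]
R3 <- R3 - (4)*R1:  [   0  -16   22  |    1    0    1 ]
R2 <- (1/-4)*R2:  [    0     1  -3/2  |  -3/4  -1/4     0 ]
R3 <- R3 - (-16)*R2:  [   0    0   -2  |  -11   -4    1 ]
R3 <- (1/-2)*R3:  [    0     0     1  |  11/2     2  -1/2 ]
R1 <- R1 - (3/2)*R3:  [     1      0      0  |  -17/2     -3    3/4 ]
R2 <- R2 - (-3/2)*R3:  [    0     1     0  |  15/2  11/4  -3/4 ]
Right block of [I | A^{-1}] is the inverse:
[ -17/2    -3   3/4 ]
[  15/2  11/4  -3/4 ]
[  11/2     2  -1/2 ]

inverse = [-17/2 -3 3/4; 15/2 11/4 -3/4; 11/2 2 -1/2]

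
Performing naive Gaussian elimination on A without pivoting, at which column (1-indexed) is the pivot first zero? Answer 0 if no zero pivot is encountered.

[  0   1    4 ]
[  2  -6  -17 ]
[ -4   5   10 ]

first zero-pivot column = 1

Naive forward elimination:
Pivot entry (1,1) is zero but row 2 has 2 in column 1 -> naive elimination stops; a row interchange (e.g. R1 <-> R2) would be required here.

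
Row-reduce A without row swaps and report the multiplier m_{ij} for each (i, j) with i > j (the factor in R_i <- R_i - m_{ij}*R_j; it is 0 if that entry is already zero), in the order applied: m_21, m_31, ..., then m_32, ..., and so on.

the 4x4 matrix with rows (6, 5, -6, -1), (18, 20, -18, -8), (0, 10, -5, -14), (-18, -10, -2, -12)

Forward elimination:
R2 <- R2 - (3)*R1:  [  0   5   0  -5 ]
R3: entry in column 1 is already 0 -> m_{31} = 0 (no row operation needed)
R4 <- R4 - (-3)*R1:  [   0    5  -20  -15 ]
R3 <- R3 - (2)*R2:  [  0   0  -5  -4 ]
R4 <- R4 - (1)*R2:  [   0    0  -20  -10 ]
R4 <- R4 - (4)*R3:  [ 0  0  0  6 ]
Multipliers (in order of application): m_{21} = 3, m_{31} = 0, m_{41} = -3, m_{32} = 2, m_{42} = 1, m_{43} = 4

multipliers: 3, 0, -3, 2, 1, 4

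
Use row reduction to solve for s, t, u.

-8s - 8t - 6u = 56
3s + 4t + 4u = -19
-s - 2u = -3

(-5, -5, 4)

Forward elimination on [A|b]:
R2 <- R2 - (-3/8)*R1:  [   0    1  7/4    2 ]
R3 <- R3 - (1/8)*R1:  [    0     1  -5/4   -10 ]
R3 <- R3 - (1)*R2:  [   0    0   -3  -12 ]
Row echelon form:
[ -8  -8   -6  |   56 ]
[  0   1  7/4  |    2 ]
[  0   0   -3  |  -12 ]
Back-substitution:
u = (-12) / -3 = 4
t = (2 - (7/4)*(4)) / 1 = -5
s = (56 - (-8)*(-5) - (-6)*(4)) / -8 = -5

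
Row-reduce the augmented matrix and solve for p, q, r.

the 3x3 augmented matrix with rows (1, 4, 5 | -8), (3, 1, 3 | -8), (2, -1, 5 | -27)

Forward elimination on [A|b]:
R2 <- R2 - (3)*R1:  [   0  -11  -12   16 ]
R3 <- R3 - (2)*R1:  [   0   -9   -5  -11 ]
R3 <- R3 - (9/11)*R2:  [       0        0    53/11  -265/11 ]
Row echelon form:
[ 1    4      5  |       -8 ]
[ 0  -11    -12  |       16 ]
[ 0    0  53/11  |  -265/11 ]
Back-substitution:
r = (-265/11) / (53/11) = -5
q = (16 - (-12)*(-5)) / -11 = 4
p = (-8 - (4)*(4) - (5)*(-5)) / 1 = 1

(1, 4, -5)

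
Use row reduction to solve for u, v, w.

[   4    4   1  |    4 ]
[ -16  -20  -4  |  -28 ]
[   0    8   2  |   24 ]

(-2, 3, 0)

Forward elimination on [A|b]:
R2 <- R2 - (-4)*R1:  [   0   -4    0  -12 ]
R3 <- R3 - (-2)*R2:  [ 0  0  2  0 ]
Row echelon form:
[ 4   4  1  |    4 ]
[ 0  -4  0  |  -12 ]
[ 0   0  2  |    0 ]
Back-substitution:
w = (0) / 2 = 0
v = (-12) / -4 = 3
u = (4 - (4)*(3) - (1)*(0)) / 4 = -2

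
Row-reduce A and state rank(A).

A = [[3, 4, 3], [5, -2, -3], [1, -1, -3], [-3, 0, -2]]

rank(A) = 3

Row reduction:
R2 <- R2 - (5/3)*R1:  [     0  -26/3     -8 ]
R3 <- R3 - (1/3)*R1:  [    0  -7/3    -4 ]
R4 <- R4 - (-1)*R1:  [ 0  4  1 ]
R3 <- R3 - (7/26)*R2:  [      0       0  -24/13 ]
R4 <- R4 - (-6/13)*R2:  [      0       0  -35/13 ]
R4 <- R4 - (35/24)*R3:  [ 0  0  0 ]
Row echelon form:
[ 3      4       3 ]
[ 0  -26/3      -8 ]
[ 0      0  -24/13 ]
[ 0      0       0 ]
Nonzero rows / pivot columns: 3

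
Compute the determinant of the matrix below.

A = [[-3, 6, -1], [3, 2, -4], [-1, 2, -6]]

det(A) = 136

Forward elimination:
R2 <- R2 - (-1)*R1:  [  0   8  -5 ]
R3 <- R3 - (1/3)*R1:  [     0      0  -17/3 ]
Upper-triangular form:
[ -3  6     -1 ]
[  0  8     -5 ]
[  0  0  -17/3 ]
det(A) = (-1)^0 * (-3) * (8) * (-17/3) = 136  (0 row swaps -> sign +1)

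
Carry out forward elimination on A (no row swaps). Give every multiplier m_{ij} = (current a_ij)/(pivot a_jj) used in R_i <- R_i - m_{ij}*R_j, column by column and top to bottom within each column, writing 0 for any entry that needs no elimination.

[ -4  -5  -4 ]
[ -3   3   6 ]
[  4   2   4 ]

Forward elimination:
R2 <- R2 - (3/4)*R1:  [    0  27/4     9 ]
R3 <- R3 - (-1)*R1:  [  0  -3   0 ]
R3 <- R3 - (-4/9)*R2:  [ 0  0  4 ]
Multipliers (in order of application): m_{21} = 3/4, m_{31} = -1, m_{32} = -4/9

multipliers: 3/4, -1, -4/9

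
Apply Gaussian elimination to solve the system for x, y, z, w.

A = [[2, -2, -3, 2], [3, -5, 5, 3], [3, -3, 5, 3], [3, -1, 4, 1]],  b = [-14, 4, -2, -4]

(-4, -3, 2, -3)

Forward elimination on [A|b]:
R2 <- R2 - (3/2)*R1:  [    0    -2  19/2     0    25 ]
R3 <- R3 - (3/2)*R1:  [    0     0  19/2     0    19 ]
R4 <- R4 - (3/2)*R1:  [    0     2  17/2    -2    17 ]
R4 <- R4 - (-1)*R2:  [  0   0  18  -2  42 ]
R4 <- R4 - (36/19)*R3:  [  0   0   0  -2   6 ]
Row echelon form:
[ 2  -2    -3   2  |  -14 ]
[ 0  -2  19/2   0  |   25 ]
[ 0   0  19/2   0  |   19 ]
[ 0   0     0  -2  |    6 ]
Back-substitution:
w = (6) / -2 = -3
z = (19) / (19/2) = 2
y = (25 - (19/2)*(2)) / -2 = -3
x = (-14 - (-2)*(-3) - (-3)*(2) - (2)*(-3)) / 2 = -4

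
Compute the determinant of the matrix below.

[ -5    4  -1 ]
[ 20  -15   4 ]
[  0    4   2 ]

Forward elimination:
R2 <- R2 - (-4)*R1:  [ 0  1  0 ]
R3 <- R3 - (4)*R2:  [ 0  0  2 ]
Upper-triangular form:
[ -5  4  -1 ]
[  0  1   0 ]
[  0  0   2 ]
det(A) = (-1)^0 * (-5) * (1) * (2) = -10  (0 row swaps -> sign +1)

det(A) = -10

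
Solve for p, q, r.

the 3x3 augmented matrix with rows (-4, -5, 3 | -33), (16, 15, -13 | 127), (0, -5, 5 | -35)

(2, 2, -5)

Forward elimination on [A|b]:
R2 <- R2 - (-4)*R1:  [  0  -5  -1  -5 ]
R3 <- R3 - (1)*R2:  [   0    0    6  -30 ]
Row echelon form:
[ -4  -5   3  |  -33 ]
[  0  -5  -1  |   -5 ]
[  0   0   6  |  -30 ]
Back-substitution:
r = (-30) / 6 = -5
q = (-5 - (-1)*(-5)) / -5 = 2
p = (-33 - (-5)*(2) - (3)*(-5)) / -4 = 2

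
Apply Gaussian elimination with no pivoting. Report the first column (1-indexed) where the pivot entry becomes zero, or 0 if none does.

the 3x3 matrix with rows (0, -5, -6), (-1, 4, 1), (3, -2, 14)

first zero-pivot column = 1

Naive forward elimination:
Pivot entry (1,1) is zero but row 2 has -1 in column 1 -> naive elimination stops; a row interchange (e.g. R1 <-> R2) would be required here.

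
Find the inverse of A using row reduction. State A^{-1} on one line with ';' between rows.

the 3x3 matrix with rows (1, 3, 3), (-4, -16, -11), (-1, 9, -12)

inverse = [97/8 21/8 5/8; -37/24 -3/8 -1/24; -13/6 -1/2 -1/6]

Gauss-Jordan on [A | I]:
R2 <- R2 - (-4)*R1:  [  0  -4   1  |   4   1   0 ]
R3 <- R3 - (-1)*R1:  [  0  12  -9  |   1   0   1 ]
R2 <- (1/-4)*R2:  [    0     1  -1/4  |    -1  -1/4     0 ]
R1 <- R1 - (3)*R2:  [    1     0  15/4  |     4   3/4     0 ]
R3 <- R3 - (12)*R2:  [  0   0  -6  |  13   3   1 ]
R3 <- (1/-6)*R3:  [     0      0      1  |  -13/6   -1/2   -1/6 ]
R1 <- R1 - (15/4)*R3:  [    1     0     0  |  97/8  21/8   5/8 ]
R2 <- R2 - (-1/4)*R3:  [      0       1       0  |  -37/24    -3/8   -1/24 ]
Right block of [I | A^{-1}] is the inverse:
[   97/8  21/8    5/8 ]
[ -37/24  -3/8  -1/24 ]
[  -13/6  -1/2   -1/6 ]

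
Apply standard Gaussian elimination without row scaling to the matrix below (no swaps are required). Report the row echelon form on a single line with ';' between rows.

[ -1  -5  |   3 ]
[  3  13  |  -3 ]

Forward elimination:
R2 <- R2 - (-3)*R1:  [  0  -2   6 ]
Row echelon form:
[ -1  -5  |  3 ]
[  0  -2  |  6 ]

REF = [-1 -5 3; 0 -2 6]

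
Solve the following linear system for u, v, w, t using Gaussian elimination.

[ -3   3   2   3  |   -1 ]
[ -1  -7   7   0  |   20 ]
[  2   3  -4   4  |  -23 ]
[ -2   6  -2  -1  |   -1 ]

(1, 1, 4, -3)

Forward elimination on [A|b]:
R2 <- R2 - (1/3)*R1:  [    0    -8  19/3    -1  61/3 ]
R3 <- R3 - (-2/3)*R1:  [     0      5   -8/3      6  -71/3 ]
R4 <- R4 - (2/3)*R1:  [     0      4  -10/3     -3   -1/3 ]
R3 <- R3 - (-5/8)*R2:  [       0        0    31/24     43/8  -263/24 ]
R4 <- R4 - (-1/2)*R2:  [    0     0  -1/6  -7/2  59/6 ]
R4 <- R4 - (-4/31)*R3:  [      0       0       0  -87/31  261/31 ]
Row echelon form:
[ -3   3      2       3  |       -1 ]
[  0  -8   19/3      -1  |     61/3 ]
[  0   0  31/24    43/8  |  -263/24 ]
[  0   0      0  -87/31  |   261/31 ]
Back-substitution:
t = (261/31) / (-87/31) = -3
w = (-263/24 - (43/8)*(-3)) / (31/24) = 4
v = (61/3 - (19/3)*(4) - (-1)*(-3)) / -8 = 1
u = (-1 - (3)*(1) - (2)*(4) - (3)*(-3)) / -3 = 1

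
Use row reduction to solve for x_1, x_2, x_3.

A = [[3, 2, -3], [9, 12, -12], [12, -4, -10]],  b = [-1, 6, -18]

Forward elimination on [A|b]:
R2 <- R2 - (3)*R1:  [  0   6  -3   9 ]
R3 <- R3 - (4)*R1:  [   0  -12    2  -14 ]
R3 <- R3 - (-2)*R2:  [  0   0  -4   4 ]
Row echelon form:
[ 3  2  -3  |  -1 ]
[ 0  6  -3  |   9 ]
[ 0  0  -4  |   4 ]
Back-substitution:
x_3 = (4) / -4 = -1
x_2 = (9 - (-3)*(-1)) / 6 = 1
x_1 = (-1 - (2)*(1) - (-3)*(-1)) / 3 = -2

(-2, 1, -1)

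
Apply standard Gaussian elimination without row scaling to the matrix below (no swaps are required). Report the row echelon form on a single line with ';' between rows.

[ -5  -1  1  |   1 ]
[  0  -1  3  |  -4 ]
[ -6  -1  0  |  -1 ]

Forward elimination:
R3 <- R3 - (6/5)*R1:  [     0    1/5   -6/5  -11/5 ]
R3 <- R3 - (-1/5)*R2:  [    0     0  -3/5    -3 ]
Row echelon form:
[ -5  -1     1  |   1 ]
[  0  -1     3  |  -4 ]
[  0   0  -3/5  |  -3 ]

REF = [-5 -1 1 1; 0 -1 3 -4; 0 0 -3/5 -3]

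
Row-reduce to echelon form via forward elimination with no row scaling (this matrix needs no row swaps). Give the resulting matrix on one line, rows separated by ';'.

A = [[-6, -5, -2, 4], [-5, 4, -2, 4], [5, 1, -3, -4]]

REF = [-6 -5 -2 4; 0 49/6 -1/3 2/3; 0 0 -235/49 -20/49]

Forward elimination:
R2 <- R2 - (5/6)*R1:  [    0  49/6  -1/3   2/3 ]
R3 <- R3 - (-5/6)*R1:  [     0  -19/6  -14/3   -2/3 ]
R3 <- R3 - (-19/49)*R2:  [       0        0  -235/49   -20/49 ]
Row echelon form:
[ -6    -5       -2       4 ]
[  0  49/6     -1/3     2/3 ]
[  0     0  -235/49  -20/49 ]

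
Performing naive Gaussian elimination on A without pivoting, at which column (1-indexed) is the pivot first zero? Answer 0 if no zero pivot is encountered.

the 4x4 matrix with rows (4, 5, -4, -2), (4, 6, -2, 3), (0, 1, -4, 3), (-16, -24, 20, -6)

Naive forward elimination:
R2 <- R2 - (1)*R1:  [ 0  1  2  5 ]
R4 <- R4 - (-4)*R1:  [   0   -4    4  -14 ]
R3 <- R3 - (1)*R2:  [  0   0  -6  -2 ]
R4 <- R4 - (-4)*R2:  [  0   0  12   6 ]
R4 <- R4 - (-2)*R3:  [ 0  0  0  2 ]
All pivots nonzero; naive elimination completes without hitting a zero pivot.

first zero-pivot column = 0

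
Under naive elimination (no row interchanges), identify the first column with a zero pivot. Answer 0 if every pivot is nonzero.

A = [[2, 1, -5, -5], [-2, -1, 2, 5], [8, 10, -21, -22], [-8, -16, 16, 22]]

first zero-pivot column = 2

Naive forward elimination:
R2 <- R2 - (-1)*R1:  [  0   0  -3   0 ]
R3 <- R3 - (4)*R1:  [  0   6  -1  -2 ]
R4 <- R4 - (-4)*R1:  [   0  -12   -4    2 ]
Matrix at this point:
[ 2    1  -5  -5 ]
[ 0    0  -3   0 ]
[ 0    6  -1  -2 ]
[ 0  -12  -4   2 ]
Pivot entry (2,2) is zero but row 3 has 6 in column 2 -> naive elimination stops; a row interchange (e.g. R2 <-> R3) would be required here.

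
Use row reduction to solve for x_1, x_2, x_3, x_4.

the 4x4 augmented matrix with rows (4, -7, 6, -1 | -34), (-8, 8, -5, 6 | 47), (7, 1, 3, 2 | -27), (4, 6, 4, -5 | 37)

Forward elimination on [A|b]:
R2 <- R2 - (-2)*R1:  [   0   -6    7    4  -21 ]
R3 <- R3 - (7/4)*R1:  [     0   53/4  -15/2   15/4   65/2 ]
R4 <- R4 - (1)*R1:  [  0  13  -2  -4  71 ]
R3 <- R3 - (-53/24)*R2:  [      0       0  191/24  151/12  -111/8 ]
R4 <- R4 - (-13/6)*R2:  [    0     0  79/6  14/3  51/2 ]
R4 <- R4 - (316/191)*R3:  [         0          0          0  -3085/191   9255/191 ]
Row echelon form:
[ 4  -7       6         -1  |       -34 ]
[ 0  -6       7          4  |       -21 ]
[ 0   0  191/24     151/12  |    -111/8 ]
[ 0   0       0  -3085/191  |  9255/191 ]
Back-substitution:
x_4 = (9255/191) / (-3085/191) = -3
x_3 = (-111/8 - (151/12)*(-3)) / (191/24) = 3
x_2 = (-21 - (7)*(3) - (4)*(-3)) / -6 = 5
x_1 = (-34 - (-7)*(5) - (6)*(3) - (-1)*(-3)) / 4 = -5

(-5, 5, 3, -3)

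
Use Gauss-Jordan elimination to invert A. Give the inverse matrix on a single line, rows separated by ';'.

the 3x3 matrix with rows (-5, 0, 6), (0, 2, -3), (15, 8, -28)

Gauss-Jordan on [A | I]:
R1 <- (1/-5)*R1:  [    1     0  -6/5  |  -1/5     0     0 ]
R3 <- R3 - (15)*R1:  [   0    8  -10  |    3    0    1 ]
R2 <- (1/2)*R2:  [    0     1  -3/2  |     0   1/2     0 ]
R3 <- R3 - (8)*R2:  [  0   0   2  |   3  -4   1 ]
R3 <- (1/2)*R3:  [   0    0    1  |  3/2   -2  1/2 ]
R1 <- R1 - (-6/5)*R3:  [     1      0      0  |    8/5  -12/5    3/5 ]
R2 <- R2 - (-3/2)*R3:  [    0     1     0  |   9/4  -5/2   3/4 ]
Right block of [I | A^{-1}] is the inverse:
[ 8/5  -12/5  3/5 ]
[ 9/4   -5/2  3/4 ]
[ 3/2     -2  1/2 ]

inverse = [8/5 -12/5 3/5; 9/4 -5/2 3/4; 3/2 -2 1/2]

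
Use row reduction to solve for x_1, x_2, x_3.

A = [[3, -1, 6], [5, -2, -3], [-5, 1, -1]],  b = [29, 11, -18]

(2, -5, 3)

Forward elimination on [A|b]:
R2 <- R2 - (5/3)*R1:  [      0    -1/3     -13  -112/3 ]
R3 <- R3 - (-5/3)*R1:  [    0  -2/3     9  91/3 ]
R3 <- R3 - (2)*R2:  [   0    0   35  105 ]
Row echelon form:
[ 3    -1    6  |      29 ]
[ 0  -1/3  -13  |  -112/3 ]
[ 0     0   35  |     105 ]
Back-substitution:
x_3 = (105) / 35 = 3
x_2 = (-112/3 - (-13)*(3)) / (-1/3) = -5
x_1 = (29 - (-1)*(-5) - (6)*(3)) / 3 = 2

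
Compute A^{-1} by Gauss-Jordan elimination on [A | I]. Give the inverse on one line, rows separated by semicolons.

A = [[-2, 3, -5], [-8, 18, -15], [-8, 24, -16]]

Gauss-Jordan on [A | I]:
R1 <- (1/-2)*R1:  [    1  -3/2   5/2  |  -1/2     0     0 ]
R2 <- R2 - (-8)*R1:  [  0   6   5  |  -4   1   0 ]
R3 <- R3 - (-8)*R1:  [  0  12   4  |  -4   0   1 ]
R2 <- (1/6)*R2:  [    0     1   5/6  |  -2/3   1/6     0 ]
R1 <- R1 - (-3/2)*R2:  [    1     0  15/4  |  -3/2   1/4     0 ]
R3 <- R3 - (12)*R2:  [  0   0  -6  |   4  -2   1 ]
R3 <- (1/-6)*R3:  [    0     0     1  |  -2/3   1/3  -1/6 ]
R1 <- R1 - (15/4)*R3:  [   1    0    0  |    1   -1  5/8 ]
R2 <- R2 - (5/6)*R3:  [    0     1     0  |  -1/9  -1/9  5/36 ]
Right block of [I | A^{-1}] is the inverse:
[    1    -1   5/8 ]
[ -1/9  -1/9  5/36 ]
[ -2/3   1/3  -1/6 ]

inverse = [1 -1 5/8; -1/9 -1/9 5/36; -2/3 1/3 -1/6]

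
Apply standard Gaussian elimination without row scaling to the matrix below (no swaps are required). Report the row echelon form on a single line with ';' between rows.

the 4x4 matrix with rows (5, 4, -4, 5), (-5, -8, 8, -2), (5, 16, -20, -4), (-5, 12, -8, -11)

REF = [5 4 -4 5; 0 -4 4 3; 0 0 -4 0; 0 0 0 6]

Forward elimination:
R2 <- R2 - (-1)*R1:  [  0  -4   4   3 ]
R3 <- R3 - (1)*R1:  [   0   12  -16   -9 ]
R4 <- R4 - (-1)*R1:  [   0   16  -12   -6 ]
R3 <- R3 - (-3)*R2:  [  0   0  -4   0 ]
R4 <- R4 - (-4)*R2:  [ 0  0  4  6 ]
R4 <- R4 - (-1)*R3:  [ 0  0  0  6 ]
Row echelon form:
[ 5   4  -4  5 ]
[ 0  -4   4  3 ]
[ 0   0  -4  0 ]
[ 0   0   0  6 ]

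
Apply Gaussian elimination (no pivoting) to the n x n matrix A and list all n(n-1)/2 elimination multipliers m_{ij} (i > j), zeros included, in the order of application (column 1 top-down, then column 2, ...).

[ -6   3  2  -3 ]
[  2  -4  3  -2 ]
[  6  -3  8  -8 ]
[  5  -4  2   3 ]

Forward elimination:
R2 <- R2 - (-1/3)*R1:  [    0    -3  11/3    -3 ]
R3 <- R3 - (-1)*R1:  [   0    0   10  -11 ]
R4 <- R4 - (-5/6)*R1:  [    0  -3/2  11/3   1/2 ]
R3: entry in column 2 is already 0 -> m_{32} = 0 (no row operation needed)
R4 <- R4 - (1/2)*R2:  [    0     0  11/6     2 ]
R4 <- R4 - (11/60)*R3:  [      0       0       0  241/60 ]
Multipliers (in order of application): m_{21} = -1/3, m_{31} = -1, m_{41} = -5/6, m_{32} = 0, m_{42} = 1/2, m_{43} = 11/60

multipliers: -1/3, -1, -5/6, 0, 1/2, 11/60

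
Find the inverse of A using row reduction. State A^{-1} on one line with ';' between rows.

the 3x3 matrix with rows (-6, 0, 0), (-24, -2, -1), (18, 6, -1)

Gauss-Jordan on [A | I]:
R1 <- (1/-6)*R1:  [    1     0     0  |  -1/6     0     0 ]
R2 <- R2 - (-24)*R1:  [  0  -2  -1  |  -4   1   0 ]
R3 <- R3 - (18)*R1:  [  0   6  -1  |   3   0   1 ]
R2 <- (1/-2)*R2:  [    0     1   1/2  |     2  -1/2     0 ]
R3 <- R3 - (6)*R2:  [  0   0  -4  |  -9   3   1 ]
R3 <- (1/-4)*R3:  [    0     0     1  |   9/4  -3/4  -1/4 ]
R2 <- R2 - (1/2)*R3:  [    0     1     0  |   7/8  -1/8   1/8 ]
Right block of [I | A^{-1}] is the inverse:
[ -1/6     0     0 ]
[  7/8  -1/8   1/8 ]
[  9/4  -3/4  -1/4 ]

inverse = [-1/6 0 0; 7/8 -1/8 1/8; 9/4 -3/4 -1/4]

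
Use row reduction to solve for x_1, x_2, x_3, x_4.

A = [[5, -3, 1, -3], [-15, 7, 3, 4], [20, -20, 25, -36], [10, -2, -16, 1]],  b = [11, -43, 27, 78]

Forward elimination on [A|b]:
R2 <- R2 - (-3)*R1:  [   0   -2    6   -5  -10 ]
R3 <- R3 - (4)*R1:  [   0   -8   21  -24  -17 ]
R4 <- R4 - (2)*R1:  [   0    4  -18    7   56 ]
R3 <- R3 - (4)*R2:  [  0   0  -3  -4  23 ]
R4 <- R4 - (-2)*R2:  [  0   0  -6  -3  36 ]
R4 <- R4 - (2)*R3:  [   0    0    0    5  -10 ]
Row echelon form:
[ 5  -3   1  -3  |   11 ]
[ 0  -2   6  -5  |  -10 ]
[ 0   0  -3  -4  |   23 ]
[ 0   0   0   5  |  -10 ]
Back-substitution:
x_4 = (-10) / 5 = -2
x_3 = (23 - (-4)*(-2)) / -3 = -5
x_2 = (-10 - (6)*(-5) - (-5)*(-2)) / -2 = -5
x_1 = (11 - (-3)*(-5) - (1)*(-5) - (-3)*(-2)) / 5 = -1

(-1, -5, -5, -2)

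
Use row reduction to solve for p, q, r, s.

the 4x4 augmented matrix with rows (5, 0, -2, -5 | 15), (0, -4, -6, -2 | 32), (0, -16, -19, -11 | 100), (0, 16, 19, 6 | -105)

(2, -1, -5, 1)

Forward elimination on [A|b]:
R3 <- R3 - (4)*R2:  [   0    0    5   -3  -28 ]
R4 <- R4 - (-4)*R2:  [  0   0  -5  -2  23 ]
R4 <- R4 - (-1)*R3:  [  0   0   0  -5  -5 ]
Row echelon form:
[ 5   0  -2  -5  |   15 ]
[ 0  -4  -6  -2  |   32 ]
[ 0   0   5  -3  |  -28 ]
[ 0   0   0  -5  |   -5 ]
Back-substitution:
s = (-5) / -5 = 1
r = (-28 - (-3)*(1)) / 5 = -5
q = (32 - (-6)*(-5) - (-2)*(1)) / -4 = -1
p = (15 - (-2)*(-5) - (-5)*(1)) / 5 = 2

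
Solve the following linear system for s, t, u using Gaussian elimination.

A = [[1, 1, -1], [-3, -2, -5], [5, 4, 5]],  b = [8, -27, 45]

Forward elimination on [A|b]:
R2 <- R2 - (-3)*R1:  [  0   1  -8  -3 ]
R3 <- R3 - (5)*R1:  [  0  -1  10   5 ]
R3 <- R3 - (-1)*R2:  [ 0  0  2  2 ]
Row echelon form:
[ 1  1  -1  |   8 ]
[ 0  1  -8  |  -3 ]
[ 0  0   2  |   2 ]
Back-substitution:
u = (2) / 2 = 1
t = (-3 - (-8)*(1)) / 1 = 5
s = (8 - (1)*(5) - (-1)*(1)) / 1 = 4

(4, 5, 1)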